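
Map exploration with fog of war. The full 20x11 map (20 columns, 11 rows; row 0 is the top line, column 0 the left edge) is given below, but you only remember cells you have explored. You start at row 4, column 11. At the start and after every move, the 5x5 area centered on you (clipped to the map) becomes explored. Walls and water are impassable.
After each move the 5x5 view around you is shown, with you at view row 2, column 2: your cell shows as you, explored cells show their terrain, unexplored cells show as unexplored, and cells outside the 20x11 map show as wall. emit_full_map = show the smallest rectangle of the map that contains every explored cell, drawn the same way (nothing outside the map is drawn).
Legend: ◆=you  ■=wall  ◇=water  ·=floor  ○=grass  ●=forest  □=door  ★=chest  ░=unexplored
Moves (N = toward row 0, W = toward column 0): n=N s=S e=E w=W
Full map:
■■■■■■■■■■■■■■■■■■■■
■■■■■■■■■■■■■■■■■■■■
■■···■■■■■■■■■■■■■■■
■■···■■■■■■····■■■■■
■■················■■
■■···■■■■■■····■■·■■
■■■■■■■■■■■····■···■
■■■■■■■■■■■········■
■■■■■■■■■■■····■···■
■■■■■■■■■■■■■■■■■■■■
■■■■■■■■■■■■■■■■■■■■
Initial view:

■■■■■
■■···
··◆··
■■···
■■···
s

■■···
·····
■■◆··
■■···
■■···

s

·····
■■···
■■◆··
■■···
■■···

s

■■···
■■···
■■◆··
■■···
■■■■■

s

■■···
■■···
■■◆··
■■■■■
■■■■■

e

■····
■····
■·◆··
■■■■■
■■■■■

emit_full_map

■■■■■░
■■···░
·····░
■■···░
■■····
■■····
■■·◆··
■■■■■■
■■■■■■

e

····■
·····
··◆·■
■■■■■
■■■■■

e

···■·
·····
··◆■·
■■■■■
■■■■■

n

···■■
···■·
··◆··
···■·
■■■■■

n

·····
···■■
··◆■·
·····
···■·

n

···■■
·····
··◆■■
···■·
·····

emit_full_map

■■■■■░░░
■■····■■
········
■■···◆■■
■■····■·
■■······
■■····■·
■■■■■■■■
■■■■■■■■

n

■■■■■
···■■
··◆··
···■■
···■·

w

■■■■■
····■
··◆··
····■
····■

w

■■■■■
■····
··◆··
■····
■····

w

■■■■■
■■···
··◆··
■■···
■■···

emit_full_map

■■■■■■■■
■■····■■
··◆·····
■■····■■
■■····■·
■■······
■■····■·
■■■■■■■■
■■■■■■■■

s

■■···
·····
■■◆··
■■···
■■···

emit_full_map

■■■■■■■■
■■····■■
········
■■◆···■■
■■····■·
■■······
■■····■·
■■■■■■■■
■■■■■■■■


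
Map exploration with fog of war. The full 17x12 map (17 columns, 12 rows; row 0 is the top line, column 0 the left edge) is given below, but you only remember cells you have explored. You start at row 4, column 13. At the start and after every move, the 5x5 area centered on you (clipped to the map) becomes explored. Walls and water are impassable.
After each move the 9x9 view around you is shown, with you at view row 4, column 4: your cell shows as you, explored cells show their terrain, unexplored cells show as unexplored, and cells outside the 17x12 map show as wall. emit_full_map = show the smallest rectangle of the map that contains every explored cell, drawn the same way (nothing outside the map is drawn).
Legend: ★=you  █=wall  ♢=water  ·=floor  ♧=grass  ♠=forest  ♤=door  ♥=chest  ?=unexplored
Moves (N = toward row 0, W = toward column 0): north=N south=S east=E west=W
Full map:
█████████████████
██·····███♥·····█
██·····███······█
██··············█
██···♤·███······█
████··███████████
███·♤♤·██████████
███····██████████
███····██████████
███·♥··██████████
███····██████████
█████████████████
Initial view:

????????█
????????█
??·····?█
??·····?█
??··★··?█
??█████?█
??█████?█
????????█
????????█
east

???????██
???????██
?·····███
?·····███
?···★·███
?████████
?████████
???????██
???????██

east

??????███
??????███
·····████
·····████
····★████
█████████
█████████
??????███
??????███

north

█████████
??????███
??···████
·····████
····★████
·····████
█████████
█████████
??????███

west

█████████
???????██
??····███
?·····███
?···★·███
?·····███
?████████
?████████
???????██

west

█████████
????????█
??·····██
??·····██
??··★··██
??·····██
??███████
??███████
????????█

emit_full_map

·····█
·····█
··★··█
·····█
██████
██████

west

█████████
?????????
??♥·····█
??······█
??··★···█
??······█
??███████
???██████
?????????

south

?????????
??♥·····█
??······█
??······█
??··★···█
??███████
??███████
?????????
?????????

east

????????█
?♥·····██
?······██
?······██
?···★··██
?████████
?████████
????????█
????????█

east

???????██
♥·····███
······███
······███
····★·███
█████████
█████████
???????██
???????██

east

??????███
·····████
·····████
·····████
····★████
█████████
█████████
??????███
??????███

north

█████████
??????███
·····████
·····████
····★████
·····████
█████████
█████████
??????███

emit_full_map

♥·····█
······█
·····★█
······█
███████
███████

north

█████████
█████████
??███████
·····████
····★████
·····████
·····████
█████████
█████████

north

█████████
█████████
█████████
??███████
····★████
·····████
·····████
·····████
█████████

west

█████████
█████████
█████████
??███████
♥···★·███
······███
······███
······███
█████████

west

█████████
█████████
█████████
??███████
?♥··★··██
?······██
?······██
?······██
?████████

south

█████████
█████████
??███████
?♥·····██
?···★··██
?······██
?······██
?████████
?████████

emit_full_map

?██████
♥·····█
···★··█
······█
······█
███████
███████


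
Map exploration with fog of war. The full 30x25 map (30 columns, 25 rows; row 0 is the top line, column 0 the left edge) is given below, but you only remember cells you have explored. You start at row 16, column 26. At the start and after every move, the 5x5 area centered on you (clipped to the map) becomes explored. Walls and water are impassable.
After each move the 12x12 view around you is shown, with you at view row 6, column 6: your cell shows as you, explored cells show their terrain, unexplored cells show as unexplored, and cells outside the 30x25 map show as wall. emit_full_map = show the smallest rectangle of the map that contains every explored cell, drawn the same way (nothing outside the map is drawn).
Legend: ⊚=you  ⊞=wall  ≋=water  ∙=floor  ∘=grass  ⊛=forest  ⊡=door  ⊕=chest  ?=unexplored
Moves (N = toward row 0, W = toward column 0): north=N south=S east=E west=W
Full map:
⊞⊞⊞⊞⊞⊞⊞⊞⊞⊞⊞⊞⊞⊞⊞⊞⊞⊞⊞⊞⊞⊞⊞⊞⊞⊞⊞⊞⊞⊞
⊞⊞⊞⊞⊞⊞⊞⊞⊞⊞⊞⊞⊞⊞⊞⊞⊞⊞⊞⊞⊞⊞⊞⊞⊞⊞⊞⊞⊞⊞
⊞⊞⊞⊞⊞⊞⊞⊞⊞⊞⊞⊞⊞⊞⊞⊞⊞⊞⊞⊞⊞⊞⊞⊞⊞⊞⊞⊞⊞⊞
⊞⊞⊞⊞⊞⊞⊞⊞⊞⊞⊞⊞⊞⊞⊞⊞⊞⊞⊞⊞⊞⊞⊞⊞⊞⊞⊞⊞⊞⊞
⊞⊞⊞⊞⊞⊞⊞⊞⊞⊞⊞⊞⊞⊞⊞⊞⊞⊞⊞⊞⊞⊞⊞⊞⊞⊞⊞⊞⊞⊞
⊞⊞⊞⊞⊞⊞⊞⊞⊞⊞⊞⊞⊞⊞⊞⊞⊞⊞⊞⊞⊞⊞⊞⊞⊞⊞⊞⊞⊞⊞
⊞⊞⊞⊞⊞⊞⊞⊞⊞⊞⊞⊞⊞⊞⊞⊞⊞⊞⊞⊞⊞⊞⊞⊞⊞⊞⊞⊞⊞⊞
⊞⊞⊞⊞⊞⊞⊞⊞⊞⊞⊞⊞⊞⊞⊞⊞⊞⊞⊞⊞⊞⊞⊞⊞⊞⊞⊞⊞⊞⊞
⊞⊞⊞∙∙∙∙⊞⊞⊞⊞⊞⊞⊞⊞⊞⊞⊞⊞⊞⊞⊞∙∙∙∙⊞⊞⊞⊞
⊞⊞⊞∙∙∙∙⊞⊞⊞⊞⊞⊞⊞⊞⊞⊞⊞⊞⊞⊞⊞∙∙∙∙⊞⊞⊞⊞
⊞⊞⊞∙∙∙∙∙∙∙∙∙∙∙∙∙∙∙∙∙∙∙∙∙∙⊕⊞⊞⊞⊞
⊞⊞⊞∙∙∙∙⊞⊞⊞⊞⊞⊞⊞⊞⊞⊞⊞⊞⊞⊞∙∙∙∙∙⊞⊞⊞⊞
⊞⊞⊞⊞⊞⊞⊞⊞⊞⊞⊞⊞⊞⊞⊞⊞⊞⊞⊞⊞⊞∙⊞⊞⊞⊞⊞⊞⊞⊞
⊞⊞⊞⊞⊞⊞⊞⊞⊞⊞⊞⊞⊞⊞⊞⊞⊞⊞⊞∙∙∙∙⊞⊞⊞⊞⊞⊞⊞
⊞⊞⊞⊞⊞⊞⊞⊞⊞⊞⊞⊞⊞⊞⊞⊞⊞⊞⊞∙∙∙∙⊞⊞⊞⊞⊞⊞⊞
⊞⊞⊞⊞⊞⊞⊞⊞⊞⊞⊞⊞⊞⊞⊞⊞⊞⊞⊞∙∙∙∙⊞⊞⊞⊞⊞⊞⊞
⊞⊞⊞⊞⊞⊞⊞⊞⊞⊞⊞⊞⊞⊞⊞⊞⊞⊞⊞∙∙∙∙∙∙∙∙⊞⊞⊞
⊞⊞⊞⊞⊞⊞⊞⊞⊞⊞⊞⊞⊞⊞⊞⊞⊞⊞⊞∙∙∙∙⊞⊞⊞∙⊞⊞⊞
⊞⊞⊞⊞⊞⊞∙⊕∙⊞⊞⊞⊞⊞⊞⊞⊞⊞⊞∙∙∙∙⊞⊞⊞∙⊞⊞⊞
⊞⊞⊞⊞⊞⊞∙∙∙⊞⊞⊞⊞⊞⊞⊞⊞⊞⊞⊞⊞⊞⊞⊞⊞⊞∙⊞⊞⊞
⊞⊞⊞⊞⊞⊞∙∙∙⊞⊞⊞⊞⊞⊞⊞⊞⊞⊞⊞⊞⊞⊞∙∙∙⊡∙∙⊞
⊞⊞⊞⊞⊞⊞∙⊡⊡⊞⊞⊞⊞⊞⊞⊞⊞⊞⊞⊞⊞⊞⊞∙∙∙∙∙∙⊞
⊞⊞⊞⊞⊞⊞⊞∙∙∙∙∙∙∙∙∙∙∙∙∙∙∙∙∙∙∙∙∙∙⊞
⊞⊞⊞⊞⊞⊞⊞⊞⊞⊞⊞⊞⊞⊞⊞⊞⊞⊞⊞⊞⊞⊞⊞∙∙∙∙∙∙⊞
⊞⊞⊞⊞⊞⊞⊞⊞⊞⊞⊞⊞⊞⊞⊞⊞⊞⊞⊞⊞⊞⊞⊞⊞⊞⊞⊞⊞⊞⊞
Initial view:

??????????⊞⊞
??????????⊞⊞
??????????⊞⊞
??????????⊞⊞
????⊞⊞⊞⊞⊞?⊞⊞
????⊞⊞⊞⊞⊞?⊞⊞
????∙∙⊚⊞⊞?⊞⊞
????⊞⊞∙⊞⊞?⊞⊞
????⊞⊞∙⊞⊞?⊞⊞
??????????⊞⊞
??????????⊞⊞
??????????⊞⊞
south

??????????⊞⊞
??????????⊞⊞
??????????⊞⊞
????⊞⊞⊞⊞⊞?⊞⊞
????⊞⊞⊞⊞⊞?⊞⊞
????∙∙∙⊞⊞?⊞⊞
????⊞⊞⊚⊞⊞?⊞⊞
????⊞⊞∙⊞⊞?⊞⊞
????⊞⊞∙⊞⊞?⊞⊞
??????????⊞⊞
??????????⊞⊞
??????????⊞⊞

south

??????????⊞⊞
??????????⊞⊞
????⊞⊞⊞⊞⊞?⊞⊞
????⊞⊞⊞⊞⊞?⊞⊞
????∙∙∙⊞⊞?⊞⊞
????⊞⊞∙⊞⊞?⊞⊞
????⊞⊞⊚⊞⊞?⊞⊞
????⊞⊞∙⊞⊞?⊞⊞
????∙∙⊡∙∙?⊞⊞
??????????⊞⊞
??????????⊞⊞
??????????⊞⊞

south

??????????⊞⊞
????⊞⊞⊞⊞⊞?⊞⊞
????⊞⊞⊞⊞⊞?⊞⊞
????∙∙∙⊞⊞?⊞⊞
????⊞⊞∙⊞⊞?⊞⊞
????⊞⊞∙⊞⊞?⊞⊞
????⊞⊞⊚⊞⊞?⊞⊞
????∙∙⊡∙∙?⊞⊞
????∙∙∙∙∙?⊞⊞
??????????⊞⊞
??????????⊞⊞
??????????⊞⊞

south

????⊞⊞⊞⊞⊞?⊞⊞
????⊞⊞⊞⊞⊞?⊞⊞
????∙∙∙⊞⊞?⊞⊞
????⊞⊞∙⊞⊞?⊞⊞
????⊞⊞∙⊞⊞?⊞⊞
????⊞⊞∙⊞⊞?⊞⊞
????∙∙⊚∙∙?⊞⊞
????∙∙∙∙∙?⊞⊞
????∙∙∙∙∙?⊞⊞
??????????⊞⊞
??????????⊞⊞
⊞⊞⊞⊞⊞⊞⊞⊞⊞⊞⊞⊞

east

???⊞⊞⊞⊞⊞?⊞⊞⊞
???⊞⊞⊞⊞⊞?⊞⊞⊞
???∙∙∙⊞⊞?⊞⊞⊞
???⊞⊞∙⊞⊞?⊞⊞⊞
???⊞⊞∙⊞⊞⊞⊞⊞⊞
???⊞⊞∙⊞⊞⊞⊞⊞⊞
???∙∙⊡⊚∙⊞⊞⊞⊞
???∙∙∙∙∙⊞⊞⊞⊞
???∙∙∙∙∙⊞⊞⊞⊞
?????????⊞⊞⊞
?????????⊞⊞⊞
⊞⊞⊞⊞⊞⊞⊞⊞⊞⊞⊞⊞

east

??⊞⊞⊞⊞⊞?⊞⊞⊞⊞
??⊞⊞⊞⊞⊞?⊞⊞⊞⊞
??∙∙∙⊞⊞?⊞⊞⊞⊞
??⊞⊞∙⊞⊞?⊞⊞⊞⊞
??⊞⊞∙⊞⊞⊞⊞⊞⊞⊞
??⊞⊞∙⊞⊞⊞⊞⊞⊞⊞
??∙∙⊡∙⊚⊞⊞⊞⊞⊞
??∙∙∙∙∙⊞⊞⊞⊞⊞
??∙∙∙∙∙⊞⊞⊞⊞⊞
????????⊞⊞⊞⊞
????????⊞⊞⊞⊞
⊞⊞⊞⊞⊞⊞⊞⊞⊞⊞⊞⊞

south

??⊞⊞⊞⊞⊞?⊞⊞⊞⊞
??∙∙∙⊞⊞?⊞⊞⊞⊞
??⊞⊞∙⊞⊞?⊞⊞⊞⊞
??⊞⊞∙⊞⊞⊞⊞⊞⊞⊞
??⊞⊞∙⊞⊞⊞⊞⊞⊞⊞
??∙∙⊡∙∙⊞⊞⊞⊞⊞
??∙∙∙∙⊚⊞⊞⊞⊞⊞
??∙∙∙∙∙⊞⊞⊞⊞⊞
????∙∙∙⊞⊞⊞⊞⊞
????????⊞⊞⊞⊞
⊞⊞⊞⊞⊞⊞⊞⊞⊞⊞⊞⊞
⊞⊞⊞⊞⊞⊞⊞⊞⊞⊞⊞⊞

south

??∙∙∙⊞⊞?⊞⊞⊞⊞
??⊞⊞∙⊞⊞?⊞⊞⊞⊞
??⊞⊞∙⊞⊞⊞⊞⊞⊞⊞
??⊞⊞∙⊞⊞⊞⊞⊞⊞⊞
??∙∙⊡∙∙⊞⊞⊞⊞⊞
??∙∙∙∙∙⊞⊞⊞⊞⊞
??∙∙∙∙⊚⊞⊞⊞⊞⊞
????∙∙∙⊞⊞⊞⊞⊞
????⊞⊞⊞⊞⊞⊞⊞⊞
⊞⊞⊞⊞⊞⊞⊞⊞⊞⊞⊞⊞
⊞⊞⊞⊞⊞⊞⊞⊞⊞⊞⊞⊞
⊞⊞⊞⊞⊞⊞⊞⊞⊞⊞⊞⊞

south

??⊞⊞∙⊞⊞?⊞⊞⊞⊞
??⊞⊞∙⊞⊞⊞⊞⊞⊞⊞
??⊞⊞∙⊞⊞⊞⊞⊞⊞⊞
??∙∙⊡∙∙⊞⊞⊞⊞⊞
??∙∙∙∙∙⊞⊞⊞⊞⊞
??∙∙∙∙∙⊞⊞⊞⊞⊞
????∙∙⊚⊞⊞⊞⊞⊞
????⊞⊞⊞⊞⊞⊞⊞⊞
⊞⊞⊞⊞⊞⊞⊞⊞⊞⊞⊞⊞
⊞⊞⊞⊞⊞⊞⊞⊞⊞⊞⊞⊞
⊞⊞⊞⊞⊞⊞⊞⊞⊞⊞⊞⊞
⊞⊞⊞⊞⊞⊞⊞⊞⊞⊞⊞⊞

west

???⊞⊞∙⊞⊞?⊞⊞⊞
???⊞⊞∙⊞⊞⊞⊞⊞⊞
???⊞⊞∙⊞⊞⊞⊞⊞⊞
???∙∙⊡∙∙⊞⊞⊞⊞
???∙∙∙∙∙⊞⊞⊞⊞
???∙∙∙∙∙⊞⊞⊞⊞
????∙∙⊚∙⊞⊞⊞⊞
????⊞⊞⊞⊞⊞⊞⊞⊞
⊞⊞⊞⊞⊞⊞⊞⊞⊞⊞⊞⊞
⊞⊞⊞⊞⊞⊞⊞⊞⊞⊞⊞⊞
⊞⊞⊞⊞⊞⊞⊞⊞⊞⊞⊞⊞
⊞⊞⊞⊞⊞⊞⊞⊞⊞⊞⊞⊞

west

????⊞⊞∙⊞⊞?⊞⊞
????⊞⊞∙⊞⊞⊞⊞⊞
????⊞⊞∙⊞⊞⊞⊞⊞
????∙∙⊡∙∙⊞⊞⊞
????∙∙∙∙∙⊞⊞⊞
????∙∙∙∙∙⊞⊞⊞
????∙∙⊚∙∙⊞⊞⊞
????⊞⊞⊞⊞⊞⊞⊞⊞
⊞⊞⊞⊞⊞⊞⊞⊞⊞⊞⊞⊞
⊞⊞⊞⊞⊞⊞⊞⊞⊞⊞⊞⊞
⊞⊞⊞⊞⊞⊞⊞⊞⊞⊞⊞⊞
⊞⊞⊞⊞⊞⊞⊞⊞⊞⊞⊞⊞

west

?????⊞⊞∙⊞⊞?⊞
?????⊞⊞∙⊞⊞⊞⊞
?????⊞⊞∙⊞⊞⊞⊞
?????∙∙⊡∙∙⊞⊞
????∙∙∙∙∙∙⊞⊞
????∙∙∙∙∙∙⊞⊞
????∙∙⊚∙∙∙⊞⊞
????⊞⊞⊞⊞⊞⊞⊞⊞
⊞⊞⊞⊞⊞⊞⊞⊞⊞⊞⊞⊞
⊞⊞⊞⊞⊞⊞⊞⊞⊞⊞⊞⊞
⊞⊞⊞⊞⊞⊞⊞⊞⊞⊞⊞⊞
⊞⊞⊞⊞⊞⊞⊞⊞⊞⊞⊞⊞

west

??????⊞⊞∙⊞⊞?
??????⊞⊞∙⊞⊞⊞
??????⊞⊞∙⊞⊞⊞
??????∙∙⊡∙∙⊞
????⊞∙∙∙∙∙∙⊞
????∙∙∙∙∙∙∙⊞
????⊞∙⊚∙∙∙∙⊞
????⊞⊞⊞⊞⊞⊞⊞⊞
⊞⊞⊞⊞⊞⊞⊞⊞⊞⊞⊞⊞
⊞⊞⊞⊞⊞⊞⊞⊞⊞⊞⊞⊞
⊞⊞⊞⊞⊞⊞⊞⊞⊞⊞⊞⊞
⊞⊞⊞⊞⊞⊞⊞⊞⊞⊞⊞⊞

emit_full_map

??⊞⊞⊞⊞⊞?
??⊞⊞⊞⊞⊞?
??∙∙∙⊞⊞?
??⊞⊞∙⊞⊞?
??⊞⊞∙⊞⊞⊞
??⊞⊞∙⊞⊞⊞
??∙∙⊡∙∙⊞
⊞∙∙∙∙∙∙⊞
∙∙∙∙∙∙∙⊞
⊞∙⊚∙∙∙∙⊞
⊞⊞⊞⊞⊞⊞⊞⊞

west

???????⊞⊞∙⊞⊞
???????⊞⊞∙⊞⊞
???????⊞⊞∙⊞⊞
???????∙∙⊡∙∙
????⊞⊞∙∙∙∙∙∙
????∙∙∙∙∙∙∙∙
????⊞⊞⊚∙∙∙∙∙
????⊞⊞⊞⊞⊞⊞⊞⊞
⊞⊞⊞⊞⊞⊞⊞⊞⊞⊞⊞⊞
⊞⊞⊞⊞⊞⊞⊞⊞⊞⊞⊞⊞
⊞⊞⊞⊞⊞⊞⊞⊞⊞⊞⊞⊞
⊞⊞⊞⊞⊞⊞⊞⊞⊞⊞⊞⊞

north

???????∙∙∙⊞⊞
???????⊞⊞∙⊞⊞
???????⊞⊞∙⊞⊞
???????⊞⊞∙⊞⊞
????⊞⊞∙∙∙⊡∙∙
????⊞⊞∙∙∙∙∙∙
????∙∙⊚∙∙∙∙∙
????⊞⊞∙∙∙∙∙∙
????⊞⊞⊞⊞⊞⊞⊞⊞
⊞⊞⊞⊞⊞⊞⊞⊞⊞⊞⊞⊞
⊞⊞⊞⊞⊞⊞⊞⊞⊞⊞⊞⊞
⊞⊞⊞⊞⊞⊞⊞⊞⊞⊞⊞⊞

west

????????∙∙∙⊞
????????⊞⊞∙⊞
????????⊞⊞∙⊞
????????⊞⊞∙⊞
????⊞⊞⊞∙∙∙⊡∙
????⊞⊞⊞∙∙∙∙∙
????∙∙⊚∙∙∙∙∙
????⊞⊞⊞∙∙∙∙∙
????⊞⊞⊞⊞⊞⊞⊞⊞
⊞⊞⊞⊞⊞⊞⊞⊞⊞⊞⊞⊞
⊞⊞⊞⊞⊞⊞⊞⊞⊞⊞⊞⊞
⊞⊞⊞⊞⊞⊞⊞⊞⊞⊞⊞⊞

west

?????????∙∙∙
?????????⊞⊞∙
?????????⊞⊞∙
?????????⊞⊞∙
????⊞⊞⊞⊞∙∙∙⊡
????⊞⊞⊞⊞∙∙∙∙
????∙∙⊚∙∙∙∙∙
????⊞⊞⊞⊞∙∙∙∙
????⊞⊞⊞⊞⊞⊞⊞⊞
⊞⊞⊞⊞⊞⊞⊞⊞⊞⊞⊞⊞
⊞⊞⊞⊞⊞⊞⊞⊞⊞⊞⊞⊞
⊞⊞⊞⊞⊞⊞⊞⊞⊞⊞⊞⊞

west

??????????∙∙
??????????⊞⊞
??????????⊞⊞
??????????⊞⊞
????⊞⊞⊞⊞⊞∙∙∙
????⊞⊞⊞⊞⊞∙∙∙
????∙∙⊚∙∙∙∙∙
????⊞⊞⊞⊞⊞∙∙∙
????⊞⊞⊞⊞⊞⊞⊞⊞
⊞⊞⊞⊞⊞⊞⊞⊞⊞⊞⊞⊞
⊞⊞⊞⊞⊞⊞⊞⊞⊞⊞⊞⊞
⊞⊞⊞⊞⊞⊞⊞⊞⊞⊞⊞⊞

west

???????????∙
???????????⊞
???????????⊞
???????????⊞
????⊞⊞⊞⊞⊞⊞∙∙
????⊞⊞⊞⊞⊞⊞∙∙
????∙∙⊚∙∙∙∙∙
????⊞⊞⊞⊞⊞⊞∙∙
????⊞⊞⊞⊞⊞⊞⊞⊞
⊞⊞⊞⊞⊞⊞⊞⊞⊞⊞⊞⊞
⊞⊞⊞⊞⊞⊞⊞⊞⊞⊞⊞⊞
⊞⊞⊞⊞⊞⊞⊞⊞⊞⊞⊞⊞

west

????????????
????????????
????????????
????????????
????⊞⊞⊞⊞⊞⊞⊞∙
????⊞⊞⊞⊞⊞⊞⊞∙
????∙∙⊚∙∙∙∙∙
????⊞⊞⊞⊞⊞⊞⊞∙
????⊞⊞⊞⊞⊞⊞⊞⊞
⊞⊞⊞⊞⊞⊞⊞⊞⊞⊞⊞⊞
⊞⊞⊞⊞⊞⊞⊞⊞⊞⊞⊞⊞
⊞⊞⊞⊞⊞⊞⊞⊞⊞⊞⊞⊞

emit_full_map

????????⊞⊞⊞⊞⊞?
????????⊞⊞⊞⊞⊞?
????????∙∙∙⊞⊞?
????????⊞⊞∙⊞⊞?
????????⊞⊞∙⊞⊞⊞
????????⊞⊞∙⊞⊞⊞
⊞⊞⊞⊞⊞⊞⊞∙∙∙⊡∙∙⊞
⊞⊞⊞⊞⊞⊞⊞∙∙∙∙∙∙⊞
∙∙⊚∙∙∙∙∙∙∙∙∙∙⊞
⊞⊞⊞⊞⊞⊞⊞∙∙∙∙∙∙⊞
⊞⊞⊞⊞⊞⊞⊞⊞⊞⊞⊞⊞⊞⊞

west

????????????
????????????
????????????
????????????
????⊞⊞⊞⊞⊞⊞⊞⊞
????⊞⊞⊞⊞⊞⊞⊞⊞
????∙∙⊚∙∙∙∙∙
????⊞⊞⊞⊞⊞⊞⊞⊞
????⊞⊞⊞⊞⊞⊞⊞⊞
⊞⊞⊞⊞⊞⊞⊞⊞⊞⊞⊞⊞
⊞⊞⊞⊞⊞⊞⊞⊞⊞⊞⊞⊞
⊞⊞⊞⊞⊞⊞⊞⊞⊞⊞⊞⊞

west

????????????
????????????
????????????
????????????
????⊞⊞⊞⊞⊞⊞⊞⊞
????⊞⊞⊞⊞⊞⊞⊞⊞
????∙∙⊚∙∙∙∙∙
????⊞⊞⊞⊞⊞⊞⊞⊞
????⊞⊞⊞⊞⊞⊞⊞⊞
⊞⊞⊞⊞⊞⊞⊞⊞⊞⊞⊞⊞
⊞⊞⊞⊞⊞⊞⊞⊞⊞⊞⊞⊞
⊞⊞⊞⊞⊞⊞⊞⊞⊞⊞⊞⊞


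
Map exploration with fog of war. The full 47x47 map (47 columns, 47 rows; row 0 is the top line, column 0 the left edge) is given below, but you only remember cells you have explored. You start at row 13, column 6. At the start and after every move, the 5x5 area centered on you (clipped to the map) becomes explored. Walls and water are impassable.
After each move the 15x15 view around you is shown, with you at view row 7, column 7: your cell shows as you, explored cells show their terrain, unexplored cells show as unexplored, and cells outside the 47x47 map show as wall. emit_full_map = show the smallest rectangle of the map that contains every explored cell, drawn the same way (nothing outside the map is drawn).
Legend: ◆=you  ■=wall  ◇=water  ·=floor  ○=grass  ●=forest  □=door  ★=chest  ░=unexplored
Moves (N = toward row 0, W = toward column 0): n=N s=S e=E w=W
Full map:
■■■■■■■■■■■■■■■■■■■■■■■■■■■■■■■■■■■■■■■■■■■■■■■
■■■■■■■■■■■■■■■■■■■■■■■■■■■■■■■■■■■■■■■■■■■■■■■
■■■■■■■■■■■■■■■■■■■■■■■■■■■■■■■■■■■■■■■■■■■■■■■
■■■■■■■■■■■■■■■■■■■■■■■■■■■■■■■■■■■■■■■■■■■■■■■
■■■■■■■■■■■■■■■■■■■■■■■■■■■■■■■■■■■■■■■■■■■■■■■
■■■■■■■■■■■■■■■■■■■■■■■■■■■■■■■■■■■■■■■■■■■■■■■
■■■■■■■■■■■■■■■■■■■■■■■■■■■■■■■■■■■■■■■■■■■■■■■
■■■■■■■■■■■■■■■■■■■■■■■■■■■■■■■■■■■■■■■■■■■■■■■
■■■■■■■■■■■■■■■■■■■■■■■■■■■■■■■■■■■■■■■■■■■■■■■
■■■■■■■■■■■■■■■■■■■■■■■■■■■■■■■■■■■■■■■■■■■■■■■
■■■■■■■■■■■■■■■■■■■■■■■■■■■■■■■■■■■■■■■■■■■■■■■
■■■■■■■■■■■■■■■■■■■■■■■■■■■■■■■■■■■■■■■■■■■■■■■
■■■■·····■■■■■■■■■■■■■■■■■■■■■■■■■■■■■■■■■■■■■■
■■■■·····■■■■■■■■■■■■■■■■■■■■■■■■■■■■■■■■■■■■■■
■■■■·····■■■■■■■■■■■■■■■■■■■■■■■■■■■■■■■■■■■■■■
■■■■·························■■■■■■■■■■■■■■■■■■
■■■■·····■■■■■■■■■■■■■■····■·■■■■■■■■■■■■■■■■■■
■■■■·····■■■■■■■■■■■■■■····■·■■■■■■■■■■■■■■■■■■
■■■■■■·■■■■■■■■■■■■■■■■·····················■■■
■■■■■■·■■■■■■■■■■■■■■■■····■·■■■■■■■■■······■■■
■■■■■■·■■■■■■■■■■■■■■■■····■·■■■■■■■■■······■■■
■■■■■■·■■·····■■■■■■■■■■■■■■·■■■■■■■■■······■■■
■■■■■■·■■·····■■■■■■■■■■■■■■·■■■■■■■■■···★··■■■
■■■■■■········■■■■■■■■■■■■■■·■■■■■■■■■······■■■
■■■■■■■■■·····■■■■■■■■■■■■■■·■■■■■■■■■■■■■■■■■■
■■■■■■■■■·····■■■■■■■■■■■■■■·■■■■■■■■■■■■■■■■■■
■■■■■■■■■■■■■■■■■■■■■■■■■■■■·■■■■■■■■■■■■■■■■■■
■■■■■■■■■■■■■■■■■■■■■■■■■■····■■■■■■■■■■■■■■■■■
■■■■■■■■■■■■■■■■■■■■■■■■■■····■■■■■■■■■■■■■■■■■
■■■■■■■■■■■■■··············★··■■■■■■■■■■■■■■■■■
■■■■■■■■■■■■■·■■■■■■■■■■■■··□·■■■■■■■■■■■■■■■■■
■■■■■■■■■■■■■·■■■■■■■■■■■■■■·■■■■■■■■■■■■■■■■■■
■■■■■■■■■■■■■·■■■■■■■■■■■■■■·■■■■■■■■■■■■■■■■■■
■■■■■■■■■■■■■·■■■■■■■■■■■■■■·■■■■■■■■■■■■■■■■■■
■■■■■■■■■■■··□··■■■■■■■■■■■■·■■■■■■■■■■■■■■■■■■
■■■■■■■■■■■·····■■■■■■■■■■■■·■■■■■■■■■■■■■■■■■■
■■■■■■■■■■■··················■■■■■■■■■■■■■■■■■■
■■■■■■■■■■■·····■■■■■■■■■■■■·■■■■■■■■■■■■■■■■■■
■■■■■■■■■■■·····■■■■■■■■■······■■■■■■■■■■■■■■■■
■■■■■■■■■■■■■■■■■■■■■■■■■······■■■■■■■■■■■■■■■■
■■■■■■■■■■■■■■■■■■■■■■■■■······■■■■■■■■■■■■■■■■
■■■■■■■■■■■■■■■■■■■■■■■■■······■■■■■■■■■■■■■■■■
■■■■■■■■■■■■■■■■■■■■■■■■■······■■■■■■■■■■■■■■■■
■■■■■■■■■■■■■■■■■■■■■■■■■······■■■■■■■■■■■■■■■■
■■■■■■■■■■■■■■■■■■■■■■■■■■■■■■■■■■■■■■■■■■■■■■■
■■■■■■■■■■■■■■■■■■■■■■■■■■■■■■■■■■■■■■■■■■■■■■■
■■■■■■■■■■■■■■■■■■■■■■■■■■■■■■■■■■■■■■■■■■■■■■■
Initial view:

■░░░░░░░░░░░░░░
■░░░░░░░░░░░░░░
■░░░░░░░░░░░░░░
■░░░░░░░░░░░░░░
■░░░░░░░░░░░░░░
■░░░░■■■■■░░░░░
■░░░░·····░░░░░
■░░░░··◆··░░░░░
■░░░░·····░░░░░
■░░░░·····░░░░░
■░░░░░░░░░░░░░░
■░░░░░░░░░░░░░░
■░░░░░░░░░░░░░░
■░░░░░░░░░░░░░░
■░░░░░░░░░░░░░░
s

■░░░░░░░░░░░░░░
■░░░░░░░░░░░░░░
■░░░░░░░░░░░░░░
■░░░░░░░░░░░░░░
■░░░░■■■■■░░░░░
■░░░░·····░░░░░
■░░░░·····░░░░░
■░░░░··◆··░░░░░
■░░░░·····░░░░░
■░░░░·····░░░░░
■░░░░░░░░░░░░░░
■░░░░░░░░░░░░░░
■░░░░░░░░░░░░░░
■░░░░░░░░░░░░░░
■░░░░░░░░░░░░░░

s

■░░░░░░░░░░░░░░
■░░░░░░░░░░░░░░
■░░░░░░░░░░░░░░
■░░░░■■■■■░░░░░
■░░░░·····░░░░░
■░░░░·····░░░░░
■░░░░·····░░░░░
■░░░░··◆··░░░░░
■░░░░·····░░░░░
■░░░░·····░░░░░
■░░░░░░░░░░░░░░
■░░░░░░░░░░░░░░
■░░░░░░░░░░░░░░
■░░░░░░░░░░░░░░
■░░░░░░░░░░░░░░

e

░░░░░░░░░░░░░░░
░░░░░░░░░░░░░░░
░░░░░░░░░░░░░░░
░░░░■■■■■░░░░░░
░░░░·····░░░░░░
░░░░·····■░░░░░
░░░░·····■░░░░░
░░░░···◆··░░░░░
░░░░·····■░░░░░
░░░░·····■░░░░░
░░░░░░░░░░░░░░░
░░░░░░░░░░░░░░░
░░░░░░░░░░░░░░░
░░░░░░░░░░░░░░░
░░░░░░░░░░░░░░░

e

░░░░░░░░░░░░░░░
░░░░░░░░░░░░░░░
░░░░░░░░░░░░░░░
░░░■■■■■░░░░░░░
░░░·····░░░░░░░
░░░·····■■░░░░░
░░░·····■■░░░░░
░░░····◆··░░░░░
░░░·····■■░░░░░
░░░·····■■░░░░░
░░░░░░░░░░░░░░░
░░░░░░░░░░░░░░░
░░░░░░░░░░░░░░░
░░░░░░░░░░░░░░░
░░░░░░░░░░░░░░░

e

░░░░░░░░░░░░░░░
░░░░░░░░░░░░░░░
░░░░░░░░░░░░░░░
░░■■■■■░░░░░░░░
░░·····░░░░░░░░
░░·····■■■░░░░░
░░·····■■■░░░░░
░░·····◆··░░░░░
░░·····■■■░░░░░
░░·····■■■░░░░░
░░░░░░░░░░░░░░░
░░░░░░░░░░░░░░░
░░░░░░░░░░░░░░░
░░░░░░░░░░░░░░░
░░░░░░░░░░░░░░░

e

░░░░░░░░░░░░░░░
░░░░░░░░░░░░░░░
░░░░░░░░░░░░░░░
░■■■■■░░░░░░░░░
░·····░░░░░░░░░
░·····■■■■░░░░░
░·····■■■■░░░░░
░······◆··░░░░░
░·····■■■■░░░░░
░·····■■■■░░░░░
░░░░░░░░░░░░░░░
░░░░░░░░░░░░░░░
░░░░░░░░░░░░░░░
░░░░░░░░░░░░░░░
░░░░░░░░░░░░░░░

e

░░░░░░░░░░░░░░░
░░░░░░░░░░░░░░░
░░░░░░░░░░░░░░░
■■■■■░░░░░░░░░░
·····░░░░░░░░░░
·····■■■■■░░░░░
·····■■■■■░░░░░
·······◆··░░░░░
·····■■■■■░░░░░
·····■■■■■░░░░░
░░░░░░░░░░░░░░░
░░░░░░░░░░░░░░░
░░░░░░░░░░░░░░░
░░░░░░░░░░░░░░░
░░░░░░░░░░░░░░░

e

░░░░░░░░░░░░░░░
░░░░░░░░░░░░░░░
░░░░░░░░░░░░░░░
■■■■░░░░░░░░░░░
····░░░░░░░░░░░
····■■■■■■░░░░░
····■■■■■■░░░░░
·······◆··░░░░░
····■■■■■■░░░░░
····■■■■■■░░░░░
░░░░░░░░░░░░░░░
░░░░░░░░░░░░░░░
░░░░░░░░░░░░░░░
░░░░░░░░░░░░░░░
░░░░░░░░░░░░░░░

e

░░░░░░░░░░░░░░░
░░░░░░░░░░░░░░░
░░░░░░░░░░░░░░░
■■■░░░░░░░░░░░░
···░░░░░░░░░░░░
···■■■■■■■░░░░░
···■■■■■■■░░░░░
·······◆··░░░░░
···■■■■■■■░░░░░
···■■■■■■■░░░░░
░░░░░░░░░░░░░░░
░░░░░░░░░░░░░░░
░░░░░░░░░░░░░░░
░░░░░░░░░░░░░░░
░░░░░░░░░░░░░░░

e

░░░░░░░░░░░░░░░
░░░░░░░░░░░░░░░
░░░░░░░░░░░░░░░
■■░░░░░░░░░░░░░
··░░░░░░░░░░░░░
··■■■■■■■■░░░░░
··■■■■■■■■░░░░░
·······◆··░░░░░
··■■■■■■■■░░░░░
··■■■■■■■■░░░░░
░░░░░░░░░░░░░░░
░░░░░░░░░░░░░░░
░░░░░░░░░░░░░░░
░░░░░░░░░░░░░░░
░░░░░░░░░░░░░░░

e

░░░░░░░░░░░░░░░
░░░░░░░░░░░░░░░
░░░░░░░░░░░░░░░
■░░░░░░░░░░░░░░
·░░░░░░░░░░░░░░
·■■■■■■■■■░░░░░
·■■■■■■■■■░░░░░
·······◆··░░░░░
·■■■■■■■■■░░░░░
·■■■■■■■■■░░░░░
░░░░░░░░░░░░░░░
░░░░░░░░░░░░░░░
░░░░░░░░░░░░░░░
░░░░░░░░░░░░░░░
░░░░░░░░░░░░░░░

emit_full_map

■■■■■░░░░░░░░░
·····░░░░░░░░░
·····■■■■■■■■■
·····■■■■■■■■■
···········◆··
·····■■■■■■■■■
·····■■■■■■■■■

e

░░░░░░░░░░░░░░░
░░░░░░░░░░░░░░░
░░░░░░░░░░░░░░░
░░░░░░░░░░░░░░░
░░░░░░░░░░░░░░░
■■■■■■■■■■░░░░░
■■■■■■■■■■░░░░░
·······◆··░░░░░
■■■■■■■■■■░░░░░
■■■■■■■■■■░░░░░
░░░░░░░░░░░░░░░
░░░░░░░░░░░░░░░
░░░░░░░░░░░░░░░
░░░░░░░░░░░░░░░
░░░░░░░░░░░░░░░

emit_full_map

■■■■■░░░░░░░░░░
·····░░░░░░░░░░
·····■■■■■■■■■■
·····■■■■■■■■■■
············◆··
·····■■■■■■■■■■
·····■■■■■■■■■■


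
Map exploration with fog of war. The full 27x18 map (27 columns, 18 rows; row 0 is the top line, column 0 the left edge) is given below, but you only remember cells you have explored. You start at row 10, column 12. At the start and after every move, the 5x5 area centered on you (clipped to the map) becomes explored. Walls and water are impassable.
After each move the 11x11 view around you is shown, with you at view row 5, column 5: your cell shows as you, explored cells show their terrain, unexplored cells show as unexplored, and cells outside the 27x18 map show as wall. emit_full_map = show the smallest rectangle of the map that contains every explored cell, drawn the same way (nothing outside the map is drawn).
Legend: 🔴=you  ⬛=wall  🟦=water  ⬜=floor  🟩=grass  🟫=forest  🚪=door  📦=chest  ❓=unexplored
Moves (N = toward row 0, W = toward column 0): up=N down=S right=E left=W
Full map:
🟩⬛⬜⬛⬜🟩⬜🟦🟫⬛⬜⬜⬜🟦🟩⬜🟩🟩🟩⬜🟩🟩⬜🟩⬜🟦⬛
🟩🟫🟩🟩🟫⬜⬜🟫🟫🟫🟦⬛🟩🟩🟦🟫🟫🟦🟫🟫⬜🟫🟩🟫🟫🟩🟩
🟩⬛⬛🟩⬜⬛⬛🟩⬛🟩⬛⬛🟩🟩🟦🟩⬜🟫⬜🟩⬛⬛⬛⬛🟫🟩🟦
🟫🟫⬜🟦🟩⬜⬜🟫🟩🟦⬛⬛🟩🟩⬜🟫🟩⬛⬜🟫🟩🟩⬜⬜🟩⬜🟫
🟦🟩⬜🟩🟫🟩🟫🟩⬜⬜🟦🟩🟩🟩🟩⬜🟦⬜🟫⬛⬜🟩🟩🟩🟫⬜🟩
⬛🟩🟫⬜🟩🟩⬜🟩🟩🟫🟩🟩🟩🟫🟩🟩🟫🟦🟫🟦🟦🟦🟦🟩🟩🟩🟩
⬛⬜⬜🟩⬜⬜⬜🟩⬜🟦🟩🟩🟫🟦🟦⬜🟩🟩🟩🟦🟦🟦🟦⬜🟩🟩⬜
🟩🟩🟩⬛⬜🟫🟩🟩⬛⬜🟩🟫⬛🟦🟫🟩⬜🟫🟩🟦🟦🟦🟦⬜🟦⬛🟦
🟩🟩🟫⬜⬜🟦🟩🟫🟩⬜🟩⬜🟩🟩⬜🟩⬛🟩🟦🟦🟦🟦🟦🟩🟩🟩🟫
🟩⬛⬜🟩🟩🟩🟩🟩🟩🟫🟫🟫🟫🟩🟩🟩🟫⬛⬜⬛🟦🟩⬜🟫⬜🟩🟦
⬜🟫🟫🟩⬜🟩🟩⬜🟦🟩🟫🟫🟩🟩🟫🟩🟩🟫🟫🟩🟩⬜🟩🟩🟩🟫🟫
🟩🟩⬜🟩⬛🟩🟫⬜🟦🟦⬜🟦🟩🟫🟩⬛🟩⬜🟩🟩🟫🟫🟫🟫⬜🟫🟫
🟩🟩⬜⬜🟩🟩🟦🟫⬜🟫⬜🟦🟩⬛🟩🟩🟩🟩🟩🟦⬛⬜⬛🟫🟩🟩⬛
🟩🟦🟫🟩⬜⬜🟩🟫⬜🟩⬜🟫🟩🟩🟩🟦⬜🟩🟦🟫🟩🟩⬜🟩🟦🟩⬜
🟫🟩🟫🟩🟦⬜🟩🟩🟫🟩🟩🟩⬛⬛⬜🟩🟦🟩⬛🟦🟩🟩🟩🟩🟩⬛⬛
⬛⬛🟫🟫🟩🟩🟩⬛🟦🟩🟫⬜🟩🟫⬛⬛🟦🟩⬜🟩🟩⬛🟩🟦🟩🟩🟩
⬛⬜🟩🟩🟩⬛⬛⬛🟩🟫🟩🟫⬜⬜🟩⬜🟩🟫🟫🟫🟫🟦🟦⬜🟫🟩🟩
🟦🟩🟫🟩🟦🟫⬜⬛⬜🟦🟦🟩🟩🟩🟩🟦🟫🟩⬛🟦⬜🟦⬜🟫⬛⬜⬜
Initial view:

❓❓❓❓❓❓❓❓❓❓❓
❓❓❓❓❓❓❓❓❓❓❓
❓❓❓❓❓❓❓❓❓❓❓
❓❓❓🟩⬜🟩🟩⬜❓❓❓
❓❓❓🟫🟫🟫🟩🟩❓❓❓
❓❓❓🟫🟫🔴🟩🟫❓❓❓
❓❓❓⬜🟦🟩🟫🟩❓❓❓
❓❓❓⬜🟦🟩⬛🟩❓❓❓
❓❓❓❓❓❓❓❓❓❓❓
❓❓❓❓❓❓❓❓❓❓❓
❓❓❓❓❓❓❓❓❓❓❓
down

❓❓❓❓❓❓❓❓❓❓❓
❓❓❓❓❓❓❓❓❓❓❓
❓❓❓🟩⬜🟩🟩⬜❓❓❓
❓❓❓🟫🟫🟫🟩🟩❓❓❓
❓❓❓🟫🟫🟩🟩🟫❓❓❓
❓❓❓⬜🟦🔴🟫🟩❓❓❓
❓❓❓⬜🟦🟩⬛🟩❓❓❓
❓❓❓⬜🟫🟩🟩🟩❓❓❓
❓❓❓❓❓❓❓❓❓❓❓
❓❓❓❓❓❓❓❓❓❓❓
❓❓❓❓❓❓❓❓❓❓❓

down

❓❓❓❓❓❓❓❓❓❓❓
❓❓❓🟩⬜🟩🟩⬜❓❓❓
❓❓❓🟫🟫🟫🟩🟩❓❓❓
❓❓❓🟫🟫🟩🟩🟫❓❓❓
❓❓❓⬜🟦🟩🟫🟩❓❓❓
❓❓❓⬜🟦🔴⬛🟩❓❓❓
❓❓❓⬜🟫🟩🟩🟩❓❓❓
❓❓❓🟩🟩⬛⬛⬜❓❓❓
❓❓❓❓❓❓❓❓❓❓❓
❓❓❓❓❓❓❓❓❓❓❓
❓❓❓❓❓❓❓❓❓❓❓

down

❓❓❓🟩⬜🟩🟩⬜❓❓❓
❓❓❓🟫🟫🟫🟩🟩❓❓❓
❓❓❓🟫🟫🟩🟩🟫❓❓❓
❓❓❓⬜🟦🟩🟫🟩❓❓❓
❓❓❓⬜🟦🟩⬛🟩❓❓❓
❓❓❓⬜🟫🔴🟩🟩❓❓❓
❓❓❓🟩🟩⬛⬛⬜❓❓❓
❓❓❓🟫⬜🟩🟫⬛❓❓❓
❓❓❓❓❓❓❓❓❓❓❓
❓❓❓❓❓❓❓❓❓❓❓
⬛⬛⬛⬛⬛⬛⬛⬛⬛⬛⬛

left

❓❓❓❓🟩⬜🟩🟩⬜❓❓
❓❓❓❓🟫🟫🟫🟩🟩❓❓
❓❓❓❓🟫🟫🟩🟩🟫❓❓
❓❓❓🟦⬜🟦🟩🟫🟩❓❓
❓❓❓🟫⬜🟦🟩⬛🟩❓❓
❓❓❓🟩⬜🔴🟩🟩🟩❓❓
❓❓❓🟩🟩🟩⬛⬛⬜❓❓
❓❓❓🟩🟫⬜🟩🟫⬛❓❓
❓❓❓❓❓❓❓❓❓❓❓
❓❓❓❓❓❓❓❓❓❓❓
⬛⬛⬛⬛⬛⬛⬛⬛⬛⬛⬛

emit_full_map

❓🟩⬜🟩🟩⬜
❓🟫🟫🟫🟩🟩
❓🟫🟫🟩🟩🟫
🟦⬜🟦🟩🟫🟩
🟫⬜🟦🟩⬛🟩
🟩⬜🔴🟩🟩🟩
🟩🟩🟩⬛⬛⬜
🟩🟫⬜🟩🟫⬛

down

❓❓❓❓🟫🟫🟫🟩🟩❓❓
❓❓❓❓🟫🟫🟩🟩🟫❓❓
❓❓❓🟦⬜🟦🟩🟫🟩❓❓
❓❓❓🟫⬜🟦🟩⬛🟩❓❓
❓❓❓🟩⬜🟫🟩🟩🟩❓❓
❓❓❓🟩🟩🔴⬛⬛⬜❓❓
❓❓❓🟩🟫⬜🟩🟫⬛❓❓
❓❓❓🟫🟩🟫⬜⬜❓❓❓
❓❓❓❓❓❓❓❓❓❓❓
⬛⬛⬛⬛⬛⬛⬛⬛⬛⬛⬛
⬛⬛⬛⬛⬛⬛⬛⬛⬛⬛⬛

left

❓❓❓❓❓🟫🟫🟫🟩🟩❓
❓❓❓❓❓🟫🟫🟩🟩🟫❓
❓❓❓❓🟦⬜🟦🟩🟫🟩❓
❓❓❓⬜🟫⬜🟦🟩⬛🟩❓
❓❓❓⬜🟩⬜🟫🟩🟩🟩❓
❓❓❓🟫🟩🔴🟩⬛⬛⬜❓
❓❓❓🟦🟩🟫⬜🟩🟫⬛❓
❓❓❓🟩🟫🟩🟫⬜⬜❓❓
❓❓❓❓❓❓❓❓❓❓❓
⬛⬛⬛⬛⬛⬛⬛⬛⬛⬛⬛
⬛⬛⬛⬛⬛⬛⬛⬛⬛⬛⬛

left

❓❓❓❓❓❓🟫🟫🟫🟩🟩
❓❓❓❓❓❓🟫🟫🟩🟩🟫
❓❓❓❓❓🟦⬜🟦🟩🟫🟩
❓❓❓🟫⬜🟫⬜🟦🟩⬛🟩
❓❓❓🟫⬜🟩⬜🟫🟩🟩🟩
❓❓❓🟩🟫🔴🟩🟩⬛⬛⬜
❓❓❓⬛🟦🟩🟫⬜🟩🟫⬛
❓❓❓⬛🟩🟫🟩🟫⬜⬜❓
❓❓❓❓❓❓❓❓❓❓❓
⬛⬛⬛⬛⬛⬛⬛⬛⬛⬛⬛
⬛⬛⬛⬛⬛⬛⬛⬛⬛⬛⬛

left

❓❓❓❓❓❓❓🟫🟫🟫🟩
❓❓❓❓❓❓❓🟫🟫🟩🟩
❓❓❓❓❓❓🟦⬜🟦🟩🟫
❓❓❓🟦🟫⬜🟫⬜🟦🟩⬛
❓❓❓🟩🟫⬜🟩⬜🟫🟩🟩
❓❓❓🟩🟩🔴🟩🟩🟩⬛⬛
❓❓❓🟩⬛🟦🟩🟫⬜🟩🟫
❓❓❓⬛⬛🟩🟫🟩🟫⬜⬜
❓❓❓❓❓❓❓❓❓❓❓
⬛⬛⬛⬛⬛⬛⬛⬛⬛⬛⬛
⬛⬛⬛⬛⬛⬛⬛⬛⬛⬛⬛

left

❓❓❓❓❓❓❓❓🟫🟫🟫
❓❓❓❓❓❓❓❓🟫🟫🟩
❓❓❓❓❓❓❓🟦⬜🟦🟩
❓❓❓🟩🟦🟫⬜🟫⬜🟦🟩
❓❓❓⬜🟩🟫⬜🟩⬜🟫🟩
❓❓❓⬜🟩🔴🟫🟩🟩🟩⬛
❓❓❓🟩🟩⬛🟦🟩🟫⬜🟩
❓❓❓⬛⬛⬛🟩🟫🟩🟫⬜
❓❓❓❓❓❓❓❓❓❓❓
⬛⬛⬛⬛⬛⬛⬛⬛⬛⬛⬛
⬛⬛⬛⬛⬛⬛⬛⬛⬛⬛⬛

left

❓❓❓❓❓❓❓❓❓🟫🟫
❓❓❓❓❓❓❓❓❓🟫🟫
❓❓❓❓❓❓❓❓🟦⬜🟦
❓❓❓🟩🟩🟦🟫⬜🟫⬜🟦
❓❓❓⬜⬜🟩🟫⬜🟩⬜🟫
❓❓❓🟦⬜🔴🟩🟫🟩🟩🟩
❓❓❓🟩🟩🟩⬛🟦🟩🟫⬜
❓❓❓🟩⬛⬛⬛🟩🟫🟩🟫
❓❓❓❓❓❓❓❓❓❓❓
⬛⬛⬛⬛⬛⬛⬛⬛⬛⬛⬛
⬛⬛⬛⬛⬛⬛⬛⬛⬛⬛⬛

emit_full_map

❓❓❓❓❓❓🟩⬜🟩🟩⬜
❓❓❓❓❓❓🟫🟫🟫🟩🟩
❓❓❓❓❓❓🟫🟫🟩🟩🟫
❓❓❓❓❓🟦⬜🟦🟩🟫🟩
🟩🟩🟦🟫⬜🟫⬜🟦🟩⬛🟩
⬜⬜🟩🟫⬜🟩⬜🟫🟩🟩🟩
🟦⬜🔴🟩🟫🟩🟩🟩⬛⬛⬜
🟩🟩🟩⬛🟦🟩🟫⬜🟩🟫⬛
🟩⬛⬛⬛🟩🟫🟩🟫⬜⬜❓

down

❓❓❓❓❓❓❓❓❓🟫🟫
❓❓❓❓❓❓❓❓🟦⬜🟦
❓❓❓🟩🟩🟦🟫⬜🟫⬜🟦
❓❓❓⬜⬜🟩🟫⬜🟩⬜🟫
❓❓❓🟦⬜🟩🟩🟫🟩🟩🟩
❓❓❓🟩🟩🔴⬛🟦🟩🟫⬜
❓❓❓🟩⬛⬛⬛🟩🟫🟩🟫
❓❓❓🟦🟫⬜⬛⬜❓❓❓
⬛⬛⬛⬛⬛⬛⬛⬛⬛⬛⬛
⬛⬛⬛⬛⬛⬛⬛⬛⬛⬛⬛
⬛⬛⬛⬛⬛⬛⬛⬛⬛⬛⬛

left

❓❓❓❓❓❓❓❓❓❓🟫
❓❓❓❓❓❓❓❓❓🟦⬜
❓❓❓❓🟩🟩🟦🟫⬜🟫⬜
❓❓❓🟩⬜⬜🟩🟫⬜🟩⬜
❓❓❓🟩🟦⬜🟩🟩🟫🟩🟩
❓❓❓🟫🟩🔴🟩⬛🟦🟩🟫
❓❓❓🟩🟩⬛⬛⬛🟩🟫🟩
❓❓❓🟩🟦🟫⬜⬛⬜❓❓
⬛⬛⬛⬛⬛⬛⬛⬛⬛⬛⬛
⬛⬛⬛⬛⬛⬛⬛⬛⬛⬛⬛
⬛⬛⬛⬛⬛⬛⬛⬛⬛⬛⬛

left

⬛❓❓❓❓❓❓❓❓❓❓
⬛❓❓❓❓❓❓❓❓❓🟦
⬛❓❓❓❓🟩🟩🟦🟫⬜🟫
⬛❓❓🟫🟩⬜⬜🟩🟫⬜🟩
⬛❓❓🟫🟩🟦⬜🟩🟩🟫🟩
⬛❓❓🟫🟫🔴🟩🟩⬛🟦🟩
⬛❓❓🟩🟩🟩⬛⬛⬛🟩🟫
⬛❓❓🟫🟩🟦🟫⬜⬛⬜❓
⬛⬛⬛⬛⬛⬛⬛⬛⬛⬛⬛
⬛⬛⬛⬛⬛⬛⬛⬛⬛⬛⬛
⬛⬛⬛⬛⬛⬛⬛⬛⬛⬛⬛

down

⬛❓❓❓❓❓❓❓❓❓🟦
⬛❓❓❓❓🟩🟩🟦🟫⬜🟫
⬛❓❓🟫🟩⬜⬜🟩🟫⬜🟩
⬛❓❓🟫🟩🟦⬜🟩🟩🟫🟩
⬛❓❓🟫🟫🟩🟩🟩⬛🟦🟩
⬛❓❓🟩🟩🔴⬛⬛⬛🟩🟫
⬛❓❓🟫🟩🟦🟫⬜⬛⬜❓
⬛⬛⬛⬛⬛⬛⬛⬛⬛⬛⬛
⬛⬛⬛⬛⬛⬛⬛⬛⬛⬛⬛
⬛⬛⬛⬛⬛⬛⬛⬛⬛⬛⬛
⬛⬛⬛⬛⬛⬛⬛⬛⬛⬛⬛

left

⬛⬛❓❓❓❓❓❓❓❓❓
⬛⬛❓❓❓❓🟩🟩🟦🟫⬜
⬛⬛❓❓🟫🟩⬜⬜🟩🟫⬜
⬛⬛❓🟩🟫🟩🟦⬜🟩🟩🟫
⬛⬛❓⬛🟫🟫🟩🟩🟩⬛🟦
⬛⬛❓⬜🟩🔴🟩⬛⬛⬛🟩
⬛⬛❓🟩🟫🟩🟦🟫⬜⬛⬜
⬛⬛⬛⬛⬛⬛⬛⬛⬛⬛⬛
⬛⬛⬛⬛⬛⬛⬛⬛⬛⬛⬛
⬛⬛⬛⬛⬛⬛⬛⬛⬛⬛⬛
⬛⬛⬛⬛⬛⬛⬛⬛⬛⬛⬛

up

⬛⬛❓❓❓❓❓❓❓❓❓
⬛⬛❓❓❓❓❓❓❓❓❓
⬛⬛❓❓❓❓🟩🟩🟦🟫⬜
⬛⬛❓🟦🟫🟩⬜⬜🟩🟫⬜
⬛⬛❓🟩🟫🟩🟦⬜🟩🟩🟫
⬛⬛❓⬛🟫🔴🟩🟩🟩⬛🟦
⬛⬛❓⬜🟩🟩🟩⬛⬛⬛🟩
⬛⬛❓🟩🟫🟩🟦🟫⬜⬛⬜
⬛⬛⬛⬛⬛⬛⬛⬛⬛⬛⬛
⬛⬛⬛⬛⬛⬛⬛⬛⬛⬛⬛
⬛⬛⬛⬛⬛⬛⬛⬛⬛⬛⬛

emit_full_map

❓❓❓❓❓❓❓❓❓🟩⬜🟩🟩⬜
❓❓❓❓❓❓❓❓❓🟫🟫🟫🟩🟩
❓❓❓❓❓❓❓❓❓🟫🟫🟩🟩🟫
❓❓❓❓❓❓❓❓🟦⬜🟦🟩🟫🟩
❓❓❓🟩🟩🟦🟫⬜🟫⬜🟦🟩⬛🟩
🟦🟫🟩⬜⬜🟩🟫⬜🟩⬜🟫🟩🟩🟩
🟩🟫🟩🟦⬜🟩🟩🟫🟩🟩🟩⬛⬛⬜
⬛🟫🔴🟩🟩🟩⬛🟦🟩🟫⬜🟩🟫⬛
⬜🟩🟩🟩⬛⬛⬛🟩🟫🟩🟫⬜⬜❓
🟩🟫🟩🟦🟫⬜⬛⬜❓❓❓❓❓❓

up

⬛⬛❓❓❓❓❓❓❓❓❓
⬛⬛❓❓❓❓❓❓❓❓❓
⬛⬛❓❓❓❓❓❓❓❓❓
⬛⬛❓🟩⬜⬜🟩🟩🟦🟫⬜
⬛⬛❓🟦🟫🟩⬜⬜🟩🟫⬜
⬛⬛❓🟩🟫🔴🟦⬜🟩🟩🟫
⬛⬛❓⬛🟫🟫🟩🟩🟩⬛🟦
⬛⬛❓⬜🟩🟩🟩⬛⬛⬛🟩
⬛⬛❓🟩🟫🟩🟦🟫⬜⬛⬜
⬛⬛⬛⬛⬛⬛⬛⬛⬛⬛⬛
⬛⬛⬛⬛⬛⬛⬛⬛⬛⬛⬛

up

⬛⬛❓❓❓❓❓❓❓❓❓
⬛⬛❓❓❓❓❓❓❓❓❓
⬛⬛❓❓❓❓❓❓❓❓❓
⬛⬛❓🟩⬜🟩⬛🟩❓❓❓
⬛⬛❓🟩⬜⬜🟩🟩🟦🟫⬜
⬛⬛❓🟦🟫🔴⬜⬜🟩🟫⬜
⬛⬛❓🟩🟫🟩🟦⬜🟩🟩🟫
⬛⬛❓⬛🟫🟫🟩🟩🟩⬛🟦
⬛⬛❓⬜🟩🟩🟩⬛⬛⬛🟩
⬛⬛❓🟩🟫🟩🟦🟫⬜⬛⬜
⬛⬛⬛⬛⬛⬛⬛⬛⬛⬛⬛

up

⬛⬛❓❓❓❓❓❓❓❓❓
⬛⬛❓❓❓❓❓❓❓❓❓
⬛⬛❓❓❓❓❓❓❓❓❓
⬛⬛❓🟫🟫🟩⬜🟩❓❓❓
⬛⬛❓🟩⬜🟩⬛🟩❓❓❓
⬛⬛❓🟩⬜🔴🟩🟩🟦🟫⬜
⬛⬛❓🟦🟫🟩⬜⬜🟩🟫⬜
⬛⬛❓🟩🟫🟩🟦⬜🟩🟩🟫
⬛⬛❓⬛🟫🟫🟩🟩🟩⬛🟦
⬛⬛❓⬜🟩🟩🟩⬛⬛⬛🟩
⬛⬛❓🟩🟫🟩🟦🟫⬜⬛⬜

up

⬛⬛❓❓❓❓❓❓❓❓❓
⬛⬛❓❓❓❓❓❓❓❓❓
⬛⬛❓❓❓❓❓❓❓❓❓
⬛⬛❓⬛⬜🟩🟩🟩❓❓❓
⬛⬛❓🟫🟫🟩⬜🟩❓❓❓
⬛⬛❓🟩⬜🔴⬛🟩❓❓❓
⬛⬛❓🟩⬜⬜🟩🟩🟦🟫⬜
⬛⬛❓🟦🟫🟩⬜⬜🟩🟫⬜
⬛⬛❓🟩🟫🟩🟦⬜🟩🟩🟫
⬛⬛❓⬛🟫🟫🟩🟩🟩⬛🟦
⬛⬛❓⬜🟩🟩🟩⬛⬛⬛🟩

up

⬛⬛❓❓❓❓❓❓❓❓❓
⬛⬛❓❓❓❓❓❓❓❓❓
⬛⬛❓❓❓❓❓❓❓❓❓
⬛⬛❓🟩🟫⬜⬜🟦❓❓❓
⬛⬛❓⬛⬜🟩🟩🟩❓❓❓
⬛⬛❓🟫🟫🔴⬜🟩❓❓❓
⬛⬛❓🟩⬜🟩⬛🟩❓❓❓
⬛⬛❓🟩⬜⬜🟩🟩🟦🟫⬜
⬛⬛❓🟦🟫🟩⬜⬜🟩🟫⬜
⬛⬛❓🟩🟫🟩🟦⬜🟩🟩🟫
⬛⬛❓⬛🟫🟫🟩🟩🟩⬛🟦

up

⬛⬛❓❓❓❓❓❓❓❓❓
⬛⬛❓❓❓❓❓❓❓❓❓
⬛⬛❓❓❓❓❓❓❓❓❓
⬛⬛❓🟩🟩⬛⬜🟫❓❓❓
⬛⬛❓🟩🟫⬜⬜🟦❓❓❓
⬛⬛❓⬛⬜🔴🟩🟩❓❓❓
⬛⬛❓🟫🟫🟩⬜🟩❓❓❓
⬛⬛❓🟩⬜🟩⬛🟩❓❓❓
⬛⬛❓🟩⬜⬜🟩🟩🟦🟫⬜
⬛⬛❓🟦🟫🟩⬜⬜🟩🟫⬜
⬛⬛❓🟩🟫🟩🟦⬜🟩🟩🟫

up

⬛⬛❓❓❓❓❓❓❓❓❓
⬛⬛❓❓❓❓❓❓❓❓❓
⬛⬛❓❓❓❓❓❓❓❓❓
⬛⬛❓⬜⬜🟩⬜⬜❓❓❓
⬛⬛❓🟩🟩⬛⬜🟫❓❓❓
⬛⬛❓🟩🟫🔴⬜🟦❓❓❓
⬛⬛❓⬛⬜🟩🟩🟩❓❓❓
⬛⬛❓🟫🟫🟩⬜🟩❓❓❓
⬛⬛❓🟩⬜🟩⬛🟩❓❓❓
⬛⬛❓🟩⬜⬜🟩🟩🟦🟫⬜
⬛⬛❓🟦🟫🟩⬜⬜🟩🟫⬜

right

⬛❓❓❓❓❓❓❓❓❓❓
⬛❓❓❓❓❓❓❓❓❓❓
⬛❓❓❓❓❓❓❓❓❓❓
⬛❓⬜⬜🟩⬜⬜⬜❓❓❓
⬛❓🟩🟩⬛⬜🟫🟩❓❓❓
⬛❓🟩🟫⬜🔴🟦🟩❓❓❓
⬛❓⬛⬜🟩🟩🟩🟩❓❓❓
⬛❓🟫🟫🟩⬜🟩🟩❓❓❓
⬛❓🟩⬜🟩⬛🟩❓❓❓🟦
⬛❓🟩⬜⬜🟩🟩🟦🟫⬜🟫
⬛❓🟦🟫🟩⬜⬜🟩🟫⬜🟩

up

⬛❓❓❓❓❓❓❓❓❓❓
⬛❓❓❓❓❓❓❓❓❓❓
⬛❓❓❓❓❓❓❓❓❓❓
⬛❓❓🟫⬜🟩🟩⬜❓❓❓
⬛❓⬜⬜🟩⬜⬜⬜❓❓❓
⬛❓🟩🟩⬛🔴🟫🟩❓❓❓
⬛❓🟩🟫⬜⬜🟦🟩❓❓❓
⬛❓⬛⬜🟩🟩🟩🟩❓❓❓
⬛❓🟫🟫🟩⬜🟩🟩❓❓❓
⬛❓🟩⬜🟩⬛🟩❓❓❓🟦
⬛❓🟩⬜⬜🟩🟩🟦🟫⬜🟫

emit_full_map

❓🟫⬜🟩🟩⬜❓❓❓❓❓❓❓❓
⬜⬜🟩⬜⬜⬜❓❓❓❓❓❓❓❓
🟩🟩⬛🔴🟫🟩❓❓❓❓❓❓❓❓
🟩🟫⬜⬜🟦🟩❓❓❓🟩⬜🟩🟩⬜
⬛⬜🟩🟩🟩🟩❓❓❓🟫🟫🟫🟩🟩
🟫🟫🟩⬜🟩🟩❓❓❓🟫🟫🟩🟩🟫
🟩⬜🟩⬛🟩❓❓❓🟦⬜🟦🟩🟫🟩
🟩⬜⬜🟩🟩🟦🟫⬜🟫⬜🟦🟩⬛🟩
🟦🟫🟩⬜⬜🟩🟫⬜🟩⬜🟫🟩🟩🟩
🟩🟫🟩🟦⬜🟩🟩🟫🟩🟩🟩⬛⬛⬜
⬛🟫🟫🟩🟩🟩⬛🟦🟩🟫⬜🟩🟫⬛
⬜🟩🟩🟩⬛⬛⬛🟩🟫🟩🟫⬜⬜❓
🟩🟫🟩🟦🟫⬜⬛⬜❓❓❓❓❓❓

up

⬛❓❓❓❓❓❓❓❓❓❓
⬛❓❓❓❓❓❓❓❓❓❓
⬛❓❓❓❓❓❓❓❓❓❓
⬛❓❓⬜🟩🟫🟩🟫❓❓❓
⬛❓❓🟫⬜🟩🟩⬜❓❓❓
⬛❓⬜⬜🟩🔴⬜⬜❓❓❓
⬛❓🟩🟩⬛⬜🟫🟩❓❓❓
⬛❓🟩🟫⬜⬜🟦🟩❓❓❓
⬛❓⬛⬜🟩🟩🟩🟩❓❓❓
⬛❓🟫🟫🟩⬜🟩🟩❓❓❓
⬛❓🟩⬜🟩⬛🟩❓❓❓🟦

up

⬛❓❓❓❓❓❓❓❓❓❓
⬛❓❓❓❓❓❓❓❓❓❓
⬛❓❓❓❓❓❓❓❓❓❓
⬛❓❓⬜🟦🟩⬜⬜❓❓❓
⬛❓❓⬜🟩🟫🟩🟫❓❓❓
⬛❓❓🟫⬜🔴🟩⬜❓❓❓
⬛❓⬜⬜🟩⬜⬜⬜❓❓❓
⬛❓🟩🟩⬛⬜🟫🟩❓❓❓
⬛❓🟩🟫⬜⬜🟦🟩❓❓❓
⬛❓⬛⬜🟩🟩🟩🟩❓❓❓
⬛❓🟫🟫🟩⬜🟩🟩❓❓❓

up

⬛⬛⬛⬛⬛⬛⬛⬛⬛⬛⬛
⬛❓❓❓❓❓❓❓❓❓❓
⬛❓❓❓❓❓❓❓❓❓❓
⬛❓❓⬛🟩⬜⬛⬛❓❓❓
⬛❓❓⬜🟦🟩⬜⬜❓❓❓
⬛❓❓⬜🟩🔴🟩🟫❓❓❓
⬛❓❓🟫⬜🟩🟩⬜❓❓❓
⬛❓⬜⬜🟩⬜⬜⬜❓❓❓
⬛❓🟩🟩⬛⬜🟫🟩❓❓❓
⬛❓🟩🟫⬜⬜🟦🟩❓❓❓
⬛❓⬛⬜🟩🟩🟩🟩❓❓❓

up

⬛⬛⬛⬛⬛⬛⬛⬛⬛⬛⬛
⬛⬛⬛⬛⬛⬛⬛⬛⬛⬛⬛
⬛❓❓❓❓❓❓❓❓❓❓
⬛❓❓🟩🟩🟫⬜⬜❓❓❓
⬛❓❓⬛🟩⬜⬛⬛❓❓❓
⬛❓❓⬜🟦🔴⬜⬜❓❓❓
⬛❓❓⬜🟩🟫🟩🟫❓❓❓
⬛❓❓🟫⬜🟩🟩⬜❓❓❓
⬛❓⬜⬜🟩⬜⬜⬜❓❓❓
⬛❓🟩🟩⬛⬜🟫🟩❓❓❓
⬛❓🟩🟫⬜⬜🟦🟩❓❓❓

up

⬛⬛⬛⬛⬛⬛⬛⬛⬛⬛⬛
⬛⬛⬛⬛⬛⬛⬛⬛⬛⬛⬛
⬛⬛⬛⬛⬛⬛⬛⬛⬛⬛⬛
⬛❓❓⬜⬛⬜🟩⬜❓❓❓
⬛❓❓🟩🟩🟫⬜⬜❓❓❓
⬛❓❓⬛🟩🔴⬛⬛❓❓❓
⬛❓❓⬜🟦🟩⬜⬜❓❓❓
⬛❓❓⬜🟩🟫🟩🟫❓❓❓
⬛❓❓🟫⬜🟩🟩⬜❓❓❓
⬛❓⬜⬜🟩⬜⬜⬜❓❓❓
⬛❓🟩🟩⬛⬜🟫🟩❓❓❓

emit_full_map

❓⬜⬛⬜🟩⬜❓❓❓❓❓❓❓❓
❓🟩🟩🟫⬜⬜❓❓❓❓❓❓❓❓
❓⬛🟩🔴⬛⬛❓❓❓❓❓❓❓❓
❓⬜🟦🟩⬜⬜❓❓❓❓❓❓❓❓
❓⬜🟩🟫🟩🟫❓❓❓❓❓❓❓❓
❓🟫⬜🟩🟩⬜❓❓❓❓❓❓❓❓
⬜⬜🟩⬜⬜⬜❓❓❓❓❓❓❓❓
🟩🟩⬛⬜🟫🟩❓❓❓❓❓❓❓❓
🟩🟫⬜⬜🟦🟩❓❓❓🟩⬜🟩🟩⬜
⬛⬜🟩🟩🟩🟩❓❓❓🟫🟫🟫🟩🟩
🟫🟫🟩⬜🟩🟩❓❓❓🟫🟫🟩🟩🟫
🟩⬜🟩⬛🟩❓❓❓🟦⬜🟦🟩🟫🟩
🟩⬜⬜🟩🟩🟦🟫⬜🟫⬜🟦🟩⬛🟩
🟦🟫🟩⬜⬜🟩🟫⬜🟩⬜🟫🟩🟩🟩
🟩🟫🟩🟦⬜🟩🟩🟫🟩🟩🟩⬛⬛⬜
⬛🟫🟫🟩🟩🟩⬛🟦🟩🟫⬜🟩🟫⬛
⬜🟩🟩🟩⬛⬛⬛🟩🟫🟩🟫⬜⬜❓
🟩🟫🟩🟦🟫⬜⬛⬜❓❓❓❓❓❓
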